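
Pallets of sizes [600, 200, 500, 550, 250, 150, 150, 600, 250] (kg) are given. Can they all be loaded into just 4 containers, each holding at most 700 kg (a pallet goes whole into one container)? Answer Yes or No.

Total = 3250 kg; ⌈3250/700⌉ = 5.
At least 5 containers are required, but only 4 are allowed.

No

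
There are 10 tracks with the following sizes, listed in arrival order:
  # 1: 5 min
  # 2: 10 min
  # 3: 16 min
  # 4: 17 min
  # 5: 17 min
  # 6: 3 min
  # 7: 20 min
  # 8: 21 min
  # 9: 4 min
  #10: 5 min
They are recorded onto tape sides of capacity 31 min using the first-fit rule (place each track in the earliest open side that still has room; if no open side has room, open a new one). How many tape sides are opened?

  5 → side 1 (new)  [load 5/31]
  10 → side 1  [load 15/31]
  16 → side 1  [load 31/31]
  17 → side 2 (new)  [load 17/31]
  17 → side 3 (new)  [load 17/31]
  3 → side 2  [load 20/31]
  20 → side 4 (new)  [load 20/31]
  21 → side 5 (new)  [load 21/31]
  4 → side 2  [load 24/31]
  5 → side 2  [load 29/31]
5 tape sides opened.

5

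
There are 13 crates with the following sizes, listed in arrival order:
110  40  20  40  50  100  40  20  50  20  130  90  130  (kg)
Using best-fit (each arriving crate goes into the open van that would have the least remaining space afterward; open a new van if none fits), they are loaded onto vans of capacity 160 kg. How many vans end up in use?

6

  110 → van 1 (new)  [load 110/160]
  40 → van 1  [load 150/160]
  20 → van 2 (new)  [load 20/160]
  40 → van 2  [load 60/160]
  50 → van 2  [load 110/160]
  100 → van 3 (new)  [load 100/160]
  40 → van 2  [load 150/160]
  20 → van 3  [load 120/160]
  50 → van 4 (new)  [load 50/160]
  20 → van 3  [load 140/160]
  130 → van 5 (new)  [load 130/160]
  90 → van 4  [load 140/160]
  130 → van 6 (new)  [load 130/160]
6 vans opened.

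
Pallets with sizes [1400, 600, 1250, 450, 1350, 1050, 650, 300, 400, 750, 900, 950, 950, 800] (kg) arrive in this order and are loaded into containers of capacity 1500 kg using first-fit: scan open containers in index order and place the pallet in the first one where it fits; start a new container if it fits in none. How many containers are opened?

10

  1400 → container 1 (new)  [load 1400/1500]
  600 → container 2 (new)  [load 600/1500]
  1250 → container 3 (new)  [load 1250/1500]
  450 → container 2  [load 1050/1500]
  1350 → container 4 (new)  [load 1350/1500]
  1050 → container 5 (new)  [load 1050/1500]
  650 → container 6 (new)  [load 650/1500]
  300 → container 2  [load 1350/1500]
  400 → container 5  [load 1450/1500]
  750 → container 6  [load 1400/1500]
  900 → container 7 (new)  [load 900/1500]
  950 → container 8 (new)  [load 950/1500]
  950 → container 9 (new)  [load 950/1500]
  800 → container 10 (new)  [load 800/1500]
10 containers opened.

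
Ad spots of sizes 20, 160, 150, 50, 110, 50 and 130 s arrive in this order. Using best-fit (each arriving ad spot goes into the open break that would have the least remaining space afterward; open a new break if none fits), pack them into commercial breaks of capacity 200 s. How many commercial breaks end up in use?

  20 → break 1 (new)  [load 20/200]
  160 → break 1  [load 180/200]
  150 → break 2 (new)  [load 150/200]
  50 → break 2  [load 200/200]
  110 → break 3 (new)  [load 110/200]
  50 → break 3  [load 160/200]
  130 → break 4 (new)  [load 130/200]
4 commercial breaks opened.

4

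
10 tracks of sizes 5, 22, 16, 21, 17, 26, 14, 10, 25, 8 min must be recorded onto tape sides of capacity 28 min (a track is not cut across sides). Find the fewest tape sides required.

7

Total = 26 + 25 + 22 + 21 + 17 + 16 + 14 + 10 + 8 + 5 = 164 min.
Lower bound: ⌈164/28⌉ = 6 tape sides.
A packing using 7 tape sides:
  side 1: 26 = 26
  side 2: 25 = 25
  side 3: 22 + 5 = 27
  side 4: 21 = 21
  side 5: 17 + 10 = 27
  side 6: 16 + 8 = 24
  side 7: 14 = 14
No arrangement into 6 tape sides stays within capacity, so 7 is optimal.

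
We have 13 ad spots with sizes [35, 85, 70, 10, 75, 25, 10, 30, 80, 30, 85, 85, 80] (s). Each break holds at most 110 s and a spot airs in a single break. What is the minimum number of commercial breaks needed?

Total = 85 + 85 + 85 + 80 + 80 + 75 + 70 + 35 + 30 + 30 + 25 + 10 + 10 = 700 s.
Lower bound: ⌈700/110⌉ = 7 commercial breaks.
A packing using 7 commercial breaks:
  break 1: 85 + 25 = 110
  break 2: 85 + 10 + 10 = 105
  break 3: 85 = 85
  break 4: 80 + 30 = 110
  break 5: 80 + 30 = 110
  break 6: 75 + 35 = 110
  break 7: 70 = 70
This matches the lower bound, so 7 is optimal.

7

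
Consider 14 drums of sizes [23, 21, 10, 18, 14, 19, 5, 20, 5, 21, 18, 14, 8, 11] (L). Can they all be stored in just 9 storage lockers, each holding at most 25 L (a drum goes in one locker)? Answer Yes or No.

No

Total = 207 L; ⌈207/25⌉ = 9.
The bound of 9 does not rule out 9, but exhaustive search shows no assignment into 9 storage lockers of capacity 25 L exists — the minimum is 10.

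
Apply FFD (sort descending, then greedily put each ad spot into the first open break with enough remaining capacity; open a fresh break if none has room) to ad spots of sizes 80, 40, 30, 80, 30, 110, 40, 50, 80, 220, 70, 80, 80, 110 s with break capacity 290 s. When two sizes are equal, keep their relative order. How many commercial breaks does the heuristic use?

4

Sorted descending: 220, 110, 110, 80, 80, 80, 80, 80, 70, 50, 40, 40, 30, 30.
  220 → break 1 (new)  [load 220/290]
  110 → break 2 (new)  [load 110/290]
  110 → break 2  [load 220/290]
  80 → break 3 (new)  [load 80/290]
  80 → break 3  [load 160/290]
  80 → break 3  [load 240/290]
  80 → break 4 (new)  [load 80/290]
  80 → break 4  [load 160/290]
  70 → break 1  [load 290/290]
  50 → break 2  [load 270/290]
  40 → break 3  [load 280/290]
  40 → break 4  [load 200/290]
  30 → break 4  [load 230/290]
  30 → break 4  [load 260/290]
4 commercial breaks opened.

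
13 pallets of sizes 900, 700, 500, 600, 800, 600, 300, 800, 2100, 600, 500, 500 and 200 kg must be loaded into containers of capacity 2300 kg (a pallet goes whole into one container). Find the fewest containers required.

Total = 2100 + 900 + 800 + 800 + 700 + 600 + 600 + 600 + 500 + 500 + 500 + 300 + 200 = 9100 kg.
Lower bound: ⌈9100/2300⌉ = 4 containers.
A packing using 4 containers:
  container 1: 2100 + 200 = 2300
  container 2: 900 + 800 + 600 = 2300
  container 3: 800 + 700 + 500 + 300 = 2300
  container 4: 600 + 600 + 500 + 500 = 2200
This matches the lower bound, so 4 is optimal.

4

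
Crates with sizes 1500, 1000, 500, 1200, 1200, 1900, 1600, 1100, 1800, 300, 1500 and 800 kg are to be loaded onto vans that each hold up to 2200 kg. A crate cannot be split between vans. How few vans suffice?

8

Total = 1900 + 1800 + 1600 + 1500 + 1500 + 1200 + 1200 + 1100 + 1000 + 800 + 500 + 300 = 14400 kg.
Lower bound: ⌈14400/2200⌉ = 7 vans.
A packing using 8 vans:
  van 1: 1900 + 300 = 2200
  van 2: 1800 = 1800
  van 3: 1600 + 500 = 2100
  van 4: 1500 = 1500
  van 5: 1500 = 1500
  van 6: 1200 + 1000 = 2200
  van 7: 1200 + 800 = 2000
  van 8: 1100 = 1100
No arrangement into 7 vans stays within capacity, so 8 is optimal.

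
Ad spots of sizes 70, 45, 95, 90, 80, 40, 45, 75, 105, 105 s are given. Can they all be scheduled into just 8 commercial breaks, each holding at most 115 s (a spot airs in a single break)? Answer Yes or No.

Yes

A valid assignment using 8 commercial breaks:
  break 1: 105 = 105
  break 2: 105 = 105
  break 3: 95 = 95
  break 4: 90 = 90
  break 5: 80 = 80
  break 6: 75 + 40 = 115
  break 7: 70 + 45 = 115
  break 8: 45 = 45
Every load is within 115 s, so 8 commercial breaks suffice.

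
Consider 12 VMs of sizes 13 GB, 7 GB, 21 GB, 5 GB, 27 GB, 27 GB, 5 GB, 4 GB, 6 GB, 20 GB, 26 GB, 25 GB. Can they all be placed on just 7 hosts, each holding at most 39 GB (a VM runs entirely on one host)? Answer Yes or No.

A valid assignment using 6 hosts:
  host 1: 27 + 7 + 5 = 39
  host 2: 27 + 6 + 5 = 38
  host 3: 26 + 13 = 39
  host 4: 25 + 4 = 29
  host 5: 21 = 21
  host 6: 20 = 20
That uses only 6 ≤ 7, so 7 hosts are enough.

Yes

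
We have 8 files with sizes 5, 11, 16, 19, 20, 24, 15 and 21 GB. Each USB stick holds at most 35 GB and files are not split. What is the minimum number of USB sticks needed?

Total = 24 + 21 + 20 + 19 + 16 + 15 + 11 + 5 = 131 GB.
Lower bound: ⌈131/35⌉ = 4 USB sticks.
A packing using 4 USB sticks:
  USB stick 1: 24 + 11 = 35
  USB stick 2: 21 + 5 = 26
  USB stick 3: 20 + 15 = 35
  USB stick 4: 19 + 16 = 35
This matches the lower bound, so 4 is optimal.

4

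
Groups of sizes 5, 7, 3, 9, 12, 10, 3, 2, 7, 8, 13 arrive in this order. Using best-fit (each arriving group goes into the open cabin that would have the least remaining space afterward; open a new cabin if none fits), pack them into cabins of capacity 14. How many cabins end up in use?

  5 → cabin 1 (new)  [load 5/14]
  7 → cabin 1  [load 12/14]
  3 → cabin 2 (new)  [load 3/14]
  9 → cabin 2  [load 12/14]
  12 → cabin 3 (new)  [load 12/14]
  10 → cabin 4 (new)  [load 10/14]
  3 → cabin 4  [load 13/14]
  2 → cabin 1  [load 14/14]
  7 → cabin 5 (new)  [load 7/14]
  8 → cabin 6 (new)  [load 8/14]
  13 → cabin 7 (new)  [load 13/14]
7 cabins opened.

7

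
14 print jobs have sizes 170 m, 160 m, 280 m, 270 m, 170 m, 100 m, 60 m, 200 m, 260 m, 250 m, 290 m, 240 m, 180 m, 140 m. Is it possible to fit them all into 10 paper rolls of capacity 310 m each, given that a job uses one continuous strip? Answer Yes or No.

No

Total = 2770 m; ⌈2770/310⌉ = 9.
11 print jobs each exceed half the capacity and cannot share a roll, forcing at least 11 paper rolls.
At least 11 paper rolls are required, but only 10 are allowed.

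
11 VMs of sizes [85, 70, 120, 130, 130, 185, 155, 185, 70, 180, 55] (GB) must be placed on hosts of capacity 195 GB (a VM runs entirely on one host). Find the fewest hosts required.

Total = 185 + 185 + 180 + 155 + 130 + 130 + 120 + 85 + 70 + 70 + 55 = 1365 GB.
Lower bound: ⌈1365/195⌉ = 7 hosts.
A packing using 8 hosts:
  host 1: 185 = 185
  host 2: 185 = 185
  host 3: 180 = 180
  host 4: 155 = 155
  host 5: 130 + 55 = 185
  host 6: 130 = 130
  host 7: 120 + 70 = 190
  host 8: 85 + 70 = 155
No arrangement into 7 hosts stays within capacity, so 8 is optimal.

8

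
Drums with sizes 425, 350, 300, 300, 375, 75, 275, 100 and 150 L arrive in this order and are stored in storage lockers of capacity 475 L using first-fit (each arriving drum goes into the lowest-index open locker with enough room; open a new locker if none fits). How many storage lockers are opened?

6

  425 → locker 1 (new)  [load 425/475]
  350 → locker 2 (new)  [load 350/475]
  300 → locker 3 (new)  [load 300/475]
  300 → locker 4 (new)  [load 300/475]
  375 → locker 5 (new)  [load 375/475]
  75 → locker 2  [load 425/475]
  275 → locker 6 (new)  [load 275/475]
  100 → locker 3  [load 400/475]
  150 → locker 4  [load 450/475]
6 storage lockers opened.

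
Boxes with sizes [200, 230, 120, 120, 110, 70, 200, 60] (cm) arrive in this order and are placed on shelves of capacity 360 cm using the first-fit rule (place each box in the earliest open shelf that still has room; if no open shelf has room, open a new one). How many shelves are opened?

  200 → shelf 1 (new)  [load 200/360]
  230 → shelf 2 (new)  [load 230/360]
  120 → shelf 1  [load 320/360]
  120 → shelf 2  [load 350/360]
  110 → shelf 3 (new)  [load 110/360]
  70 → shelf 3  [load 180/360]
  200 → shelf 4 (new)  [load 200/360]
  60 → shelf 3  [load 240/360]
4 shelves opened.

4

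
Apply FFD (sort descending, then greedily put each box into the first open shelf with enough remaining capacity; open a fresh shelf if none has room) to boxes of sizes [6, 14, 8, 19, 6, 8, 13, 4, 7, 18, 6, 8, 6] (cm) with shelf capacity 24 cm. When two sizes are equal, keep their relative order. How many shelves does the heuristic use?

Sorted descending: 19, 18, 14, 13, 8, 8, 8, 7, 6, 6, 6, 6, 4.
  19 → shelf 1 (new)  [load 19/24]
  18 → shelf 2 (new)  [load 18/24]
  14 → shelf 3 (new)  [load 14/24]
  13 → shelf 4 (new)  [load 13/24]
  8 → shelf 3  [load 22/24]
  8 → shelf 4  [load 21/24]
  8 → shelf 5 (new)  [load 8/24]
  7 → shelf 5  [load 15/24]
  6 → shelf 2  [load 24/24]
  6 → shelf 5  [load 21/24]
  6 → shelf 6 (new)  [load 6/24]
  6 → shelf 6  [load 12/24]
  4 → shelf 1  [load 23/24]
6 shelves opened.

6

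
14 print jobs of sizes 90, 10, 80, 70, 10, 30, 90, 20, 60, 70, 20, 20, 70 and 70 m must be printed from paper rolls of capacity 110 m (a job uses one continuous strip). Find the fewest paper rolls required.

8

Total = 90 + 90 + 80 + 70 + 70 + 70 + 70 + 60 + 30 + 20 + 20 + 20 + 10 + 10 = 710 m.
Lower bound: ⌈710/110⌉ = 7 paper rolls.
Also, 8 print jobs each exceed 55 m, and no two of those can share a roll, so at least 8 paper rolls are needed.
A packing using 8 paper rolls:
  roll 1: 90 + 20 = 110
  roll 2: 90 + 20 = 110
  roll 3: 80 + 30 = 110
  roll 4: 70 + 20 + 10 + 10 = 110
  roll 5: 70 = 70
  roll 6: 70 = 70
  roll 7: 70 = 70
  roll 8: 60 = 60
This matches the lower bound, so 8 is optimal.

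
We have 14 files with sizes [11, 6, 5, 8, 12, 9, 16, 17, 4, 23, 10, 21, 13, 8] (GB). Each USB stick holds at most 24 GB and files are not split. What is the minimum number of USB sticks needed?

Total = 23 + 21 + 17 + 16 + 13 + 12 + 11 + 10 + 9 + 8 + 8 + 6 + 5 + 4 = 163 GB.
Lower bound: ⌈163/24⌉ = 7 USB sticks.
A packing using 7 USB sticks:
  USB stick 1: 23 = 23
  USB stick 2: 21 = 21
  USB stick 3: 17 + 6 = 23
  USB stick 4: 16 + 8 = 24
  USB stick 5: 13 + 11 = 24
  USB stick 6: 12 + 8 + 4 = 24
  USB stick 7: 10 + 9 + 5 = 24
This matches the lower bound, so 7 is optimal.

7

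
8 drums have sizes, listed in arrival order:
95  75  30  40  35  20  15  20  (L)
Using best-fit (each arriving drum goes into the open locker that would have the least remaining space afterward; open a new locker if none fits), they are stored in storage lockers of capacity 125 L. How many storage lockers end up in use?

3

  95 → locker 1 (new)  [load 95/125]
  75 → locker 2 (new)  [load 75/125]
  30 → locker 1  [load 125/125]
  40 → locker 2  [load 115/125]
  35 → locker 3 (new)  [load 35/125]
  20 → locker 3  [load 55/125]
  15 → locker 3  [load 70/125]
  20 → locker 3  [load 90/125]
3 storage lockers opened.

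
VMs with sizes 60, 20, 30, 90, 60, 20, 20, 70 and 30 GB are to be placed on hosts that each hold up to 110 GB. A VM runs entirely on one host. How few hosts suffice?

Total = 90 + 70 + 60 + 60 + 30 + 30 + 20 + 20 + 20 = 400 GB.
Lower bound: ⌈400/110⌉ = 4 hosts.
A packing using 4 hosts:
  host 1: 90 + 20 = 110
  host 2: 70 + 30 = 100
  host 3: 60 + 30 + 20 = 110
  host 4: 60 + 20 = 80
This matches the lower bound, so 4 is optimal.

4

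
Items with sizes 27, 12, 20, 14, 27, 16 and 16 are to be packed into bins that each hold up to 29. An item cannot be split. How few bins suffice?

Total = 27 + 27 + 20 + 16 + 16 + 14 + 12 = 132.
Lower bound: ⌈132/29⌉ = 5 bins.
A packing using 6 bins:
  bin 1: 27 = 27
  bin 2: 27 = 27
  bin 3: 20 = 20
  bin 4: 16 + 12 = 28
  bin 5: 16 = 16
  bin 6: 14 = 14
No arrangement into 5 bins stays within capacity, so 6 is optimal.

6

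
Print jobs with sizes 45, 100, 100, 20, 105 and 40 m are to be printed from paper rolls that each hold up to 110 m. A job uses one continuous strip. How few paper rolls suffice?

4

Total = 105 + 100 + 100 + 45 + 40 + 20 = 410 m.
Lower bound: ⌈410/110⌉ = 4 paper rolls.
A packing using 4 paper rolls:
  roll 1: 105 = 105
  roll 2: 100 = 100
  roll 3: 100 = 100
  roll 4: 45 + 40 + 20 = 105
This matches the lower bound, so 4 is optimal.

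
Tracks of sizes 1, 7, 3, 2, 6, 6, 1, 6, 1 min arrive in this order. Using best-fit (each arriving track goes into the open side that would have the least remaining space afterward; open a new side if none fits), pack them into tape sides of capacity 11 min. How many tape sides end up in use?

4

  1 → side 1 (new)  [load 1/11]
  7 → side 1  [load 8/11]
  3 → side 1  [load 11/11]
  2 → side 2 (new)  [load 2/11]
  6 → side 2  [load 8/11]
  6 → side 3 (new)  [load 6/11]
  1 → side 2  [load 9/11]
  6 → side 4 (new)  [load 6/11]
  1 → side 2  [load 10/11]
4 tape sides opened.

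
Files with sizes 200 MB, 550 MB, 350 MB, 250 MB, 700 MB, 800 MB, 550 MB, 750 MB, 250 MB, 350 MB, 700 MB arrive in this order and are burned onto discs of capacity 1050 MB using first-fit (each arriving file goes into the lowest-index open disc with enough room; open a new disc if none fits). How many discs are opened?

  200 → disc 1 (new)  [load 200/1050]
  550 → disc 1  [load 750/1050]
  350 → disc 2 (new)  [load 350/1050]
  250 → disc 1  [load 1000/1050]
  700 → disc 2  [load 1050/1050]
  800 → disc 3 (new)  [load 800/1050]
  550 → disc 4 (new)  [load 550/1050]
  750 → disc 5 (new)  [load 750/1050]
  250 → disc 3  [load 1050/1050]
  350 → disc 4  [load 900/1050]
  700 → disc 6 (new)  [load 700/1050]
6 discs opened.

6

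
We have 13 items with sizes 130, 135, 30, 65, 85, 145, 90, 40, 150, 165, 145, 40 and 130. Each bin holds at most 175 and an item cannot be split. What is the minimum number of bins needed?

Total = 165 + 150 + 145 + 145 + 135 + 130 + 130 + 90 + 85 + 65 + 40 + 40 + 30 = 1350.
Lower bound: ⌈1350/175⌉ = 8 bins.
A packing using 9 bins:
  bin 1: 165 = 165
  bin 2: 150 = 150
  bin 3: 145 + 30 = 175
  bin 4: 145 = 145
  bin 5: 135 + 40 = 175
  bin 6: 130 + 40 = 170
  bin 7: 130 = 130
  bin 8: 90 + 85 = 175
  bin 9: 65 = 65
No arrangement into 8 bins stays within capacity, so 9 is optimal.

9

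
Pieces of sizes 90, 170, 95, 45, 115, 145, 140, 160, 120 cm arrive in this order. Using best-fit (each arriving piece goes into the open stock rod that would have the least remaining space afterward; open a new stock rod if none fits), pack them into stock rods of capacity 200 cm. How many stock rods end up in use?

7

  90 → stock rod 1 (new)  [load 90/200]
  170 → stock rod 2 (new)  [load 170/200]
  95 → stock rod 1  [load 185/200]
  45 → stock rod 3 (new)  [load 45/200]
  115 → stock rod 3  [load 160/200]
  145 → stock rod 4 (new)  [load 145/200]
  140 → stock rod 5 (new)  [load 140/200]
  160 → stock rod 6 (new)  [load 160/200]
  120 → stock rod 7 (new)  [load 120/200]
7 stock rods opened.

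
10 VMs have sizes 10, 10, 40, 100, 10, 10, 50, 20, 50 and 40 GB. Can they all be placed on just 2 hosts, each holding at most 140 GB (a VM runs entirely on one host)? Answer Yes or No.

Total = 340 GB; ⌈340/140⌉ = 3.
At least 3 hosts are required, but only 2 are allowed.

No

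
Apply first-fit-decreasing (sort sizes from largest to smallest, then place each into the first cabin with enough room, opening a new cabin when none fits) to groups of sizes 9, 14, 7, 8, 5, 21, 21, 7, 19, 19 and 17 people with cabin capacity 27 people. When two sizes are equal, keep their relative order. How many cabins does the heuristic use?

6

Sorted descending: 21, 21, 19, 19, 17, 14, 9, 8, 7, 7, 5.
  21 → cabin 1 (new)  [load 21/27]
  21 → cabin 2 (new)  [load 21/27]
  19 → cabin 3 (new)  [load 19/27]
  19 → cabin 4 (new)  [load 19/27]
  17 → cabin 5 (new)  [load 17/27]
  14 → cabin 6 (new)  [load 14/27]
  9 → cabin 5  [load 26/27]
  8 → cabin 3  [load 27/27]
  7 → cabin 4  [load 26/27]
  7 → cabin 6  [load 21/27]
  5 → cabin 1  [load 26/27]
6 cabins opened.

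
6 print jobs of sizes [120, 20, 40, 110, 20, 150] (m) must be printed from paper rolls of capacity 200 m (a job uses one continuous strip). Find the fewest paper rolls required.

Total = 150 + 120 + 110 + 40 + 20 + 20 = 460 m.
Lower bound: ⌈460/200⌉ = 3 paper rolls.
A packing using 3 paper rolls:
  roll 1: 150 + 40 = 190
  roll 2: 120 + 20 + 20 = 160
  roll 3: 110 = 110
This matches the lower bound, so 3 is optimal.

3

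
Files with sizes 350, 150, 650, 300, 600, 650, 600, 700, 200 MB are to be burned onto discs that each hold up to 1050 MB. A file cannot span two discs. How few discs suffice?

Total = 700 + 650 + 650 + 600 + 600 + 350 + 300 + 200 + 150 = 4200 MB.
Lower bound: ⌈4200/1050⌉ = 4 discs.
Also, 5 files each exceed 525 MB, and no two of those can share a disc, so at least 5 discs are needed.
A packing using 5 discs:
  disc 1: 700 + 350 = 1050
  disc 2: 650 + 300 = 950
  disc 3: 650 + 200 + 150 = 1000
  disc 4: 600 = 600
  disc 5: 600 = 600
This matches the lower bound, so 5 is optimal.

5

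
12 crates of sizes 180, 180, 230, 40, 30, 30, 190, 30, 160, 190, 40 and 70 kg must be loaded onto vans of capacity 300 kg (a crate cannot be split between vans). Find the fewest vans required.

6

Total = 230 + 190 + 190 + 180 + 180 + 160 + 70 + 40 + 40 + 30 + 30 + 30 = 1370 kg.
Lower bound: ⌈1370/300⌉ = 5 vans.
Also, 6 crates each exceed 150 kg, and no two of those can share a van, so at least 6 vans are needed.
A packing using 6 vans:
  van 1: 230 + 70 = 300
  van 2: 190 + 40 + 40 + 30 = 300
  van 3: 190 + 30 + 30 = 250
  van 4: 180 = 180
  van 5: 180 = 180
  van 6: 160 = 160
This matches the lower bound, so 6 is optimal.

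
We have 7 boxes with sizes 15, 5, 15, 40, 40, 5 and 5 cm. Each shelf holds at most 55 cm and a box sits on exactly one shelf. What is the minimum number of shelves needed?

3

Total = 40 + 40 + 15 + 15 + 5 + 5 + 5 = 125 cm.
Lower bound: ⌈125/55⌉ = 3 shelves.
A packing using 3 shelves:
  shelf 1: 40 + 15 = 55
  shelf 2: 40 + 15 = 55
  shelf 3: 5 + 5 + 5 = 15
This matches the lower bound, so 3 is optimal.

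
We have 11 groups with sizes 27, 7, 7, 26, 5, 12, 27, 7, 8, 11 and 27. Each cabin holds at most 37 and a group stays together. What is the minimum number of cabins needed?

5

Total = 27 + 27 + 27 + 26 + 12 + 11 + 8 + 7 + 7 + 7 + 5 = 164.
Lower bound: ⌈164/37⌉ = 5 cabins.
A packing using 5 cabins:
  cabin 1: 27 + 8 = 35
  cabin 2: 27 + 7 = 34
  cabin 3: 27 + 7 = 34
  cabin 4: 26 + 11 = 37
  cabin 5: 12 + 7 + 5 = 24
This matches the lower bound, so 5 is optimal.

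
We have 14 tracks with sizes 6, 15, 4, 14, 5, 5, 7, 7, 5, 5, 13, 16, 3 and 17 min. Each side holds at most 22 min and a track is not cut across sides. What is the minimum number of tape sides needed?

Total = 17 + 16 + 15 + 14 + 13 + 7 + 7 + 6 + 5 + 5 + 5 + 5 + 4 + 3 = 122 min.
Lower bound: ⌈122/22⌉ = 6 tape sides.
A packing using 6 tape sides:
  side 1: 17 + 5 = 22
  side 2: 16 + 6 = 22
  side 3: 15 + 7 = 22
  side 4: 14 + 7 = 21
  side 5: 13 + 5 + 4 = 22
  side 6: 5 + 5 + 3 = 13
This matches the lower bound, so 6 is optimal.

6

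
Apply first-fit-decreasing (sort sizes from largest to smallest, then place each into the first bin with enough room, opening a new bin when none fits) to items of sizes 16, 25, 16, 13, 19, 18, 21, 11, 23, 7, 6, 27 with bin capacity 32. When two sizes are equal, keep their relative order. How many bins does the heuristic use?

7

Sorted descending: 27, 25, 23, 21, 19, 18, 16, 16, 13, 11, 7, 6.
  27 → bin 1 (new)  [load 27/32]
  25 → bin 2 (new)  [load 25/32]
  23 → bin 3 (new)  [load 23/32]
  21 → bin 4 (new)  [load 21/32]
  19 → bin 5 (new)  [load 19/32]
  18 → bin 6 (new)  [load 18/32]
  16 → bin 7 (new)  [load 16/32]
  16 → bin 7  [load 32/32]
  13 → bin 5  [load 32/32]
  11 → bin 4  [load 32/32]
  7 → bin 2  [load 32/32]
  6 → bin 3  [load 29/32]
7 bins opened.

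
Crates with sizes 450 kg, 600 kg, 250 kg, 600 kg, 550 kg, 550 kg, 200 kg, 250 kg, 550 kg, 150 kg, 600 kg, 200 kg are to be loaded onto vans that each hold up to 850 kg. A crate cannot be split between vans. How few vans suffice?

Total = 600 + 600 + 600 + 550 + 550 + 550 + 450 + 250 + 250 + 200 + 200 + 150 = 4950 kg.
Lower bound: ⌈4950/850⌉ = 6 vans.
Also, 7 crates each exceed 425 kg, and no two of those can share a van, so at least 7 vans are needed.
A packing using 7 vans:
  van 1: 600 + 250 = 850
  van 2: 600 + 250 = 850
  van 3: 600 + 200 = 800
  van 4: 550 + 200 = 750
  van 5: 550 + 150 = 700
  van 6: 550 = 550
  van 7: 450 = 450
This matches the lower bound, so 7 is optimal.

7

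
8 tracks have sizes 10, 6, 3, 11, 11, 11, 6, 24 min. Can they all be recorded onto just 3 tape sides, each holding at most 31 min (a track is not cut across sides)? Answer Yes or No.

A valid assignment using 3 tape sides:
  side 1: 24 + 6 = 30
  side 2: 11 + 11 + 6 + 3 = 31
  side 3: 11 + 10 = 21
Every load is within 31 min, so 3 tape sides suffice.

Yes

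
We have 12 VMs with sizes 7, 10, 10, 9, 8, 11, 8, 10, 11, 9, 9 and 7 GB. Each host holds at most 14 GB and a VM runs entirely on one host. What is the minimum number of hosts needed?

Total = 11 + 11 + 10 + 10 + 10 + 9 + 9 + 9 + 8 + 8 + 7 + 7 = 109 GB.
Lower bound: ⌈109/14⌉ = 8 hosts.
Also, 10 VMs each exceed 7 GB, and no two of those can share a host, so at least 10 hosts are needed.
A packing using 11 hosts:
  host 1: 11 = 11
  host 2: 11 = 11
  host 3: 10 = 10
  host 4: 10 = 10
  host 5: 10 = 10
  host 6: 9 = 9
  host 7: 9 = 9
  host 8: 9 = 9
  host 9: 8 = 8
  host 10: 8 = 8
  host 11: 7 + 7 = 14
No arrangement into 10 hosts stays within capacity, so 11 is optimal.

11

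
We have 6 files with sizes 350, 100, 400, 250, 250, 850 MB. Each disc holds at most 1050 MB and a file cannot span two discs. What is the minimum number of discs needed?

Total = 850 + 400 + 350 + 250 + 250 + 100 = 2200 MB.
Lower bound: ⌈2200/1050⌉ = 3 discs.
A packing using 3 discs:
  disc 1: 850 + 100 = 950
  disc 2: 400 + 350 + 250 = 1000
  disc 3: 250 = 250
This matches the lower bound, so 3 is optimal.

3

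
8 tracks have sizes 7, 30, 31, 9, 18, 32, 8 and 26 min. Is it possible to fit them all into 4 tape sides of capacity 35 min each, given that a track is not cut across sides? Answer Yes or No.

Total = 161 min; ⌈161/35⌉ = 5.
At least 5 tape sides are required, but only 4 are allowed.

No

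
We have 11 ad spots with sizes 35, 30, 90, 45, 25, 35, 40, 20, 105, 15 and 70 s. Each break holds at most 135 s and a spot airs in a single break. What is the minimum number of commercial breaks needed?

4

Total = 105 + 90 + 70 + 45 + 40 + 35 + 35 + 30 + 25 + 20 + 15 = 510 s.
Lower bound: ⌈510/135⌉ = 4 commercial breaks.
A packing using 4 commercial breaks:
  break 1: 105 + 30 = 135
  break 2: 90 + 45 = 135
  break 3: 70 + 40 + 25 = 135
  break 4: 35 + 35 + 20 + 15 = 105
This matches the lower bound, so 4 is optimal.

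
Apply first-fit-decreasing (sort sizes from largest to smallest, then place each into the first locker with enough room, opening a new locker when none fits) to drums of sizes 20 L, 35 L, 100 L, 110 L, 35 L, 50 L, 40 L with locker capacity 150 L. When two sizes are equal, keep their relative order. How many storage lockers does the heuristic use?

3

Sorted descending: 110, 100, 50, 40, 35, 35, 20.
  110 → locker 1 (new)  [load 110/150]
  100 → locker 2 (new)  [load 100/150]
  50 → locker 2  [load 150/150]
  40 → locker 1  [load 150/150]
  35 → locker 3 (new)  [load 35/150]
  35 → locker 3  [load 70/150]
  20 → locker 3  [load 90/150]
3 storage lockers opened.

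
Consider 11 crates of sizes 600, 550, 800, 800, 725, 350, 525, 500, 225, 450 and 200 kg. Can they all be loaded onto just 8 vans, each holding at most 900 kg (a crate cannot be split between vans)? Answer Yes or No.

A valid assignment using 8 vans:
  van 1: 800 = 800
  van 2: 800 = 800
  van 3: 725 = 725
  van 4: 600 + 225 = 825
  van 5: 550 + 350 = 900
  van 6: 525 + 200 = 725
  van 7: 500 = 500
  van 8: 450 = 450
Every load is within 900 kg, so 8 vans suffice.

Yes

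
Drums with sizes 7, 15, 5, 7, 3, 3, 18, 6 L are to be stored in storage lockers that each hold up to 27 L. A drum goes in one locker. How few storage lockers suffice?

Total = 18 + 15 + 7 + 7 + 6 + 5 + 3 + 3 = 64 L.
Lower bound: ⌈64/27⌉ = 3 storage lockers.
A packing using 3 storage lockers:
  locker 1: 18 + 7 = 25
  locker 2: 15 + 7 + 5 = 27
  locker 3: 6 + 3 + 3 = 12
This matches the lower bound, so 3 is optimal.

3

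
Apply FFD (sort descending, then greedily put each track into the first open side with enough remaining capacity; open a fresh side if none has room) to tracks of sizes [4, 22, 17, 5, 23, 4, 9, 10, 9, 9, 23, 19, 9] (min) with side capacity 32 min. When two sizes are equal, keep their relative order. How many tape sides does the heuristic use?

6

Sorted descending: 23, 23, 22, 19, 17, 10, 9, 9, 9, 9, 5, 4, 4.
  23 → side 1 (new)  [load 23/32]
  23 → side 2 (new)  [load 23/32]
  22 → side 3 (new)  [load 22/32]
  19 → side 4 (new)  [load 19/32]
  17 → side 5 (new)  [load 17/32]
  10 → side 3  [load 32/32]
  9 → side 1  [load 32/32]
  9 → side 2  [load 32/32]
  9 → side 4  [load 28/32]
  9 → side 5  [load 26/32]
  5 → side 5  [load 31/32]
  4 → side 4  [load 32/32]
  4 → side 6 (new)  [load 4/32]
6 tape sides opened.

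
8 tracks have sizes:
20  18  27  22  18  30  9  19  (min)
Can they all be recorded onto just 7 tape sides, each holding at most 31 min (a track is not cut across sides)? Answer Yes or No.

Yes

A valid assignment using 7 tape sides:
  side 1: 30 = 30
  side 2: 27 = 27
  side 3: 22 + 9 = 31
  side 4: 20 = 20
  side 5: 19 = 19
  side 6: 18 = 18
  side 7: 18 = 18
Every load is within 31 min, so 7 tape sides suffice.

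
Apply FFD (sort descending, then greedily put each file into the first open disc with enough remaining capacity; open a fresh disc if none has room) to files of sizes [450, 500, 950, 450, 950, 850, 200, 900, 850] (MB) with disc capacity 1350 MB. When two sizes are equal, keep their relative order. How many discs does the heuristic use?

Sorted descending: 950, 950, 900, 850, 850, 500, 450, 450, 200.
  950 → disc 1 (new)  [load 950/1350]
  950 → disc 2 (new)  [load 950/1350]
  900 → disc 3 (new)  [load 900/1350]
  850 → disc 4 (new)  [load 850/1350]
  850 → disc 5 (new)  [load 850/1350]
  500 → disc 4  [load 1350/1350]
  450 → disc 3  [load 1350/1350]
  450 → disc 5  [load 1300/1350]
  200 → disc 1  [load 1150/1350]
5 discs opened.

5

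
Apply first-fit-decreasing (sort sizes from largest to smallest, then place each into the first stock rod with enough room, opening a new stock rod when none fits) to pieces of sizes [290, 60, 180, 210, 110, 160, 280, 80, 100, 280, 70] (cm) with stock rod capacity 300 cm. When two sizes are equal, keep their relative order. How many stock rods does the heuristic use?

7

Sorted descending: 290, 280, 280, 210, 180, 160, 110, 100, 80, 70, 60.
  290 → stock rod 1 (new)  [load 290/300]
  280 → stock rod 2 (new)  [load 280/300]
  280 → stock rod 3 (new)  [load 280/300]
  210 → stock rod 4 (new)  [load 210/300]
  180 → stock rod 5 (new)  [load 180/300]
  160 → stock rod 6 (new)  [load 160/300]
  110 → stock rod 5  [load 290/300]
  100 → stock rod 6  [load 260/300]
  80 → stock rod 4  [load 290/300]
  70 → stock rod 7 (new)  [load 70/300]
  60 → stock rod 7  [load 130/300]
7 stock rods opened.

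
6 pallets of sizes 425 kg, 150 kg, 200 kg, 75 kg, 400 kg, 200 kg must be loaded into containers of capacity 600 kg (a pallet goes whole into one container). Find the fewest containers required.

Total = 425 + 400 + 200 + 200 + 150 + 75 = 1450 kg.
Lower bound: ⌈1450/600⌉ = 3 containers.
A packing using 3 containers:
  container 1: 425 + 150 = 575
  container 2: 400 + 200 = 600
  container 3: 200 + 75 = 275
This matches the lower bound, so 3 is optimal.

3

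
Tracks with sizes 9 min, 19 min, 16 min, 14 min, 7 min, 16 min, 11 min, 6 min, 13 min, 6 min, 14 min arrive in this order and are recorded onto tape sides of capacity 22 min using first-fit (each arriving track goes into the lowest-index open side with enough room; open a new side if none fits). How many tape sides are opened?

8

  9 → side 1 (new)  [load 9/22]
  19 → side 2 (new)  [load 19/22]
  16 → side 3 (new)  [load 16/22]
  14 → side 4 (new)  [load 14/22]
  7 → side 1  [load 16/22]
  16 → side 5 (new)  [load 16/22]
  11 → side 6 (new)  [load 11/22]
  6 → side 1  [load 22/22]
  13 → side 7 (new)  [load 13/22]
  6 → side 3  [load 22/22]
  14 → side 8 (new)  [load 14/22]
8 tape sides opened.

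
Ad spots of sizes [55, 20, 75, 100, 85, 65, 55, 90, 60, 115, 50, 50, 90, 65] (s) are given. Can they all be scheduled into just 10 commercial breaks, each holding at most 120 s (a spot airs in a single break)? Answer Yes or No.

Yes

A valid assignment using 10 commercial breaks:
  break 1: 115 = 115
  break 2: 100 + 20 = 120
  break 3: 90 = 90
  break 4: 90 = 90
  break 5: 85 = 85
  break 6: 75 = 75
  break 7: 65 + 55 = 120
  break 8: 65 + 55 = 120
  break 9: 60 + 50 = 110
  break 10: 50 = 50
Every load is within 120 s, so 10 commercial breaks suffice.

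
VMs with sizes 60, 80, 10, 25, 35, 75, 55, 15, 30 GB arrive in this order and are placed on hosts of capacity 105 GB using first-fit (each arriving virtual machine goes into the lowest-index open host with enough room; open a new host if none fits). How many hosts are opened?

4

  60 → host 1 (new)  [load 60/105]
  80 → host 2 (new)  [load 80/105]
  10 → host 1  [load 70/105]
  25 → host 1  [load 95/105]
  35 → host 3 (new)  [load 35/105]
  75 → host 4 (new)  [load 75/105]
  55 → host 3  [load 90/105]
  15 → host 2  [load 95/105]
  30 → host 4  [load 105/105]
4 hosts opened.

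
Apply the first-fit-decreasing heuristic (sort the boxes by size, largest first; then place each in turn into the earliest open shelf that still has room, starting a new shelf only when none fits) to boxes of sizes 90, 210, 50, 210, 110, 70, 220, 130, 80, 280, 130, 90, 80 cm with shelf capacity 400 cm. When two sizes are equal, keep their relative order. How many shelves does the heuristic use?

Sorted descending: 280, 220, 210, 210, 130, 130, 110, 90, 90, 80, 80, 70, 50.
  280 → shelf 1 (new)  [load 280/400]
  220 → shelf 2 (new)  [load 220/400]
  210 → shelf 3 (new)  [load 210/400]
  210 → shelf 4 (new)  [load 210/400]
  130 → shelf 2  [load 350/400]
  130 → shelf 3  [load 340/400]
  110 → shelf 1  [load 390/400]
  90 → shelf 4  [load 300/400]
  90 → shelf 4  [load 390/400]
  80 → shelf 5 (new)  [load 80/400]
  80 → shelf 5  [load 160/400]
  70 → shelf 5  [load 230/400]
  50 → shelf 2  [load 400/400]
5 shelves opened.

5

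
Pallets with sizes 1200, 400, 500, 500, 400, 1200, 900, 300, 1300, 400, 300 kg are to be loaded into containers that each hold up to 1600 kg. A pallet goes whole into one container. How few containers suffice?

Total = 1300 + 1200 + 1200 + 900 + 500 + 500 + 400 + 400 + 400 + 300 + 300 = 7400 kg.
Lower bound: ⌈7400/1600⌉ = 5 containers.
A packing using 5 containers:
  container 1: 1300 + 300 = 1600
  container 2: 1200 + 400 = 1600
  container 3: 1200 + 400 = 1600
  container 4: 900 + 500 = 1400
  container 5: 500 + 400 + 300 = 1200
This matches the lower bound, so 5 is optimal.

5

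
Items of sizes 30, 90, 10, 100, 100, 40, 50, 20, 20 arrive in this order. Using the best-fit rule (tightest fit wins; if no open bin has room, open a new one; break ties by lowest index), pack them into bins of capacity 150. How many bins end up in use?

4

  30 → bin 1 (new)  [load 30/150]
  90 → bin 1  [load 120/150]
  10 → bin 1  [load 130/150]
  100 → bin 2 (new)  [load 100/150]
  100 → bin 3 (new)  [load 100/150]
  40 → bin 2  [load 140/150]
  50 → bin 3  [load 150/150]
  20 → bin 1  [load 150/150]
  20 → bin 4 (new)  [load 20/150]
4 bins opened.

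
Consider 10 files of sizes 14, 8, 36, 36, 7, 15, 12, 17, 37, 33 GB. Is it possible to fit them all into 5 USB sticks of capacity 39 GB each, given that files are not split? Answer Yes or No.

No

Total = 215 GB; ⌈215/39⌉ = 6.
At least 6 USB sticks are required, but only 5 are allowed.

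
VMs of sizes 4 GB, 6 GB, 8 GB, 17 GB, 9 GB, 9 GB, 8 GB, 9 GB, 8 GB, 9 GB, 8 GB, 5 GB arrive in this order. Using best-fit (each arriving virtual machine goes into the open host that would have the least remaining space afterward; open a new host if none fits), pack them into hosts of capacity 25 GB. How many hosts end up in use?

5

  4 → host 1 (new)  [load 4/25]
  6 → host 1  [load 10/25]
  8 → host 1  [load 18/25]
  17 → host 2 (new)  [load 17/25]
  9 → host 3 (new)  [load 9/25]
  9 → host 3  [load 18/25]
  8 → host 2  [load 25/25]
  9 → host 4 (new)  [load 9/25]
  8 → host 4  [load 17/25]
  9 → host 5 (new)  [load 9/25]
  8 → host 4  [load 25/25]
  5 → host 1  [load 23/25]
5 hosts opened.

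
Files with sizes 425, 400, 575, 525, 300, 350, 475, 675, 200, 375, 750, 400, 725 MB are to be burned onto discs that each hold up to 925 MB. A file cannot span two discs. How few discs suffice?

Total = 750 + 725 + 675 + 575 + 525 + 475 + 425 + 400 + 400 + 375 + 350 + 300 + 200 = 6175 MB.
Lower bound: ⌈6175/925⌉ = 7 discs.
A packing using 8 discs:
  disc 1: 750 = 750
  disc 2: 725 + 200 = 925
  disc 3: 675 = 675
  disc 4: 575 + 350 = 925
  disc 5: 525 + 400 = 925
  disc 6: 475 + 425 = 900
  disc 7: 400 + 375 = 775
  disc 8: 300 = 300
No arrangement into 7 discs stays within capacity, so 8 is optimal.

8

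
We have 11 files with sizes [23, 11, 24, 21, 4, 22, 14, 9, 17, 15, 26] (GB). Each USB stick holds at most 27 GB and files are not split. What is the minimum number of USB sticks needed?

Total = 26 + 24 + 23 + 22 + 21 + 17 + 15 + 14 + 11 + 9 + 4 = 186 GB.
Lower bound: ⌈186/27⌉ = 7 USB sticks.
Also, 8 files each exceed 27/2 GB, and no two of those can share a USB stick, so at least 8 USB sticks are needed.
A packing using 8 USB sticks:
  USB stick 1: 26 = 26
  USB stick 2: 24 = 24
  USB stick 3: 23 + 4 = 27
  USB stick 4: 22 = 22
  USB stick 5: 21 = 21
  USB stick 6: 17 + 9 = 26
  USB stick 7: 15 + 11 = 26
  USB stick 8: 14 = 14
This matches the lower bound, so 8 is optimal.

8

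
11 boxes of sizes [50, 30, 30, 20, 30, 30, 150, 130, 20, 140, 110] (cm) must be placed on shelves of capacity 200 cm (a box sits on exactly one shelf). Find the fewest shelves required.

4

Total = 150 + 140 + 130 + 110 + 50 + 30 + 30 + 30 + 30 + 20 + 20 = 740 cm.
Lower bound: ⌈740/200⌉ = 4 shelves.
A packing using 4 shelves:
  shelf 1: 150 + 50 = 200
  shelf 2: 140 + 30 + 30 = 200
  shelf 3: 130 + 30 + 30 = 190
  shelf 4: 110 + 20 + 20 = 150
This matches the lower bound, so 4 is optimal.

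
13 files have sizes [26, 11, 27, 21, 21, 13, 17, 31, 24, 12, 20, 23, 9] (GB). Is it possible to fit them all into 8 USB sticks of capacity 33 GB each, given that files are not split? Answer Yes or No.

No

Total = 255 GB; ⌈255/33⌉ = 8.
9 files each exceed half the capacity and cannot share a USB stick, forcing at least 9 USB sticks.
At least 9 USB sticks are required, but only 8 are allowed.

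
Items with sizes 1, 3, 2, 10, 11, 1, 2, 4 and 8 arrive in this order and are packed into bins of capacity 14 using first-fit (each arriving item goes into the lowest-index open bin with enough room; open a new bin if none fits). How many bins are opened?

4

  1 → bin 1 (new)  [load 1/14]
  3 → bin 1  [load 4/14]
  2 → bin 1  [load 6/14]
  10 → bin 2 (new)  [load 10/14]
  11 → bin 3 (new)  [load 11/14]
  1 → bin 1  [load 7/14]
  2 → bin 1  [load 9/14]
  4 → bin 1  [load 13/14]
  8 → bin 4 (new)  [load 8/14]
4 bins opened.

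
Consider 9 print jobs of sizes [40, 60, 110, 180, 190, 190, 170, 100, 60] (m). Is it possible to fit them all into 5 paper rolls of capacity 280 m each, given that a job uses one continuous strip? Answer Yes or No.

A valid assignment using 5 paper rolls:
  roll 1: 190 + 60 = 250
  roll 2: 190 + 60 = 250
  roll 3: 180 + 100 = 280
  roll 4: 170 + 110 = 280
  roll 5: 40 = 40
Every load is within 280 m, so 5 paper rolls suffice.

Yes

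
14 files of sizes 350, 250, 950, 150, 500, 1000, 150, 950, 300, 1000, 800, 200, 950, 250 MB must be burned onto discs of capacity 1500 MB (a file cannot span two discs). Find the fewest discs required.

Total = 1000 + 1000 + 950 + 950 + 950 + 800 + 500 + 350 + 300 + 250 + 250 + 200 + 150 + 150 = 7800 MB.
Lower bound: ⌈7800/1500⌉ = 6 discs.
A packing using 6 discs:
  disc 1: 1000 + 500 = 1500
  disc 2: 1000 + 350 + 150 = 1500
  disc 3: 950 + 300 + 250 = 1500
  disc 4: 950 + 250 + 200 = 1400
  disc 5: 950 + 150 = 1100
  disc 6: 800 = 800
This matches the lower bound, so 6 is optimal.

6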